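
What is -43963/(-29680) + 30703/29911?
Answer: 45433517/18117520 ≈ 2.5077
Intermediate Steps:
-43963/(-29680) + 30703/29911 = -43963*(-1/29680) + 30703*(1/29911) = 43963/29680 + 30703/29911 = 45433517/18117520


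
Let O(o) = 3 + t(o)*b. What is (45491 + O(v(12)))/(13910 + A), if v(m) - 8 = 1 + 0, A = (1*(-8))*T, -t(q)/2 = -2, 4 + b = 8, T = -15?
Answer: 4551/1403 ≈ 3.2438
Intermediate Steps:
b = 4 (b = -4 + 8 = 4)
t(q) = 4 (t(q) = -2*(-2) = 4)
A = 120 (A = (1*(-8))*(-15) = -8*(-15) = 120)
v(m) = 9 (v(m) = 8 + (1 + 0) = 8 + 1 = 9)
O(o) = 19 (O(o) = 3 + 4*4 = 3 + 16 = 19)
(45491 + O(v(12)))/(13910 + A) = (45491 + 19)/(13910 + 120) = 45510/14030 = 45510*(1/14030) = 4551/1403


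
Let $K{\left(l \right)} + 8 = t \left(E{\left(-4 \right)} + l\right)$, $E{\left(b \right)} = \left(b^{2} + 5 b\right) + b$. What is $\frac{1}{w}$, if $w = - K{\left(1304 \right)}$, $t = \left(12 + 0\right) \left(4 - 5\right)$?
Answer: $\frac{1}{15560} \approx 6.4267 \cdot 10^{-5}$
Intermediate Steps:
$t = -12$ ($t = 12 \left(-1\right) = -12$)
$E{\left(b \right)} = b^{2} + 6 b$
$K{\left(l \right)} = 88 - 12 l$ ($K{\left(l \right)} = -8 - 12 \left(- 4 \left(6 - 4\right) + l\right) = -8 - 12 \left(\left(-4\right) 2 + l\right) = -8 - 12 \left(-8 + l\right) = -8 - \left(-96 + 12 l\right) = 88 - 12 l$)
$w = 15560$ ($w = - (88 - 15648) = \left(-1\right) \left(-15560\right) = 15560$)
$\frac{1}{w} = \frac{1}{15560}$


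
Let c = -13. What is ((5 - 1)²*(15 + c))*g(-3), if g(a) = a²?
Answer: 288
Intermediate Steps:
((5 - 1)²*(15 + c))*g(-3) = ((5 - 1)²*(15 - 13))*(-3)² = (4²*2)*9 = (16*2)*9 = 32*9 = 288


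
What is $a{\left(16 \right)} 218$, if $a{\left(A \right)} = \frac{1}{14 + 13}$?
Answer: $\frac{218}{27} \approx 8.0741$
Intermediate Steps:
$a{\left(A \right)} = \frac{1}{27}$
$a{\left(16 \right)} 218 = \frac{1}{27} \cdot 218 = \frac{218}{27}$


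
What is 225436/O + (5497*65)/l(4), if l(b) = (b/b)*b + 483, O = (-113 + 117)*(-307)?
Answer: 82245802/149509 ≈ 550.11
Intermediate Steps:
O = -1228 (O = 4*(-307) = -1228)
l(b) = 483 + b (l(b) = 1*b + 483 = b + 483 = 483 + b)
225436/O + (5497*65)/l(4) = 225436/(-1228) + (5497*65)/(483 + 4) = 225436*(-1/1228) + 357305/487 = -56359/307 + 357305*(1/487) = -56359/307 + 357305/487 = 82245802/149509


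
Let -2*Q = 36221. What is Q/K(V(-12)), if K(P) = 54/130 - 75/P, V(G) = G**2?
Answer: 56504760/329 ≈ 1.7175e+5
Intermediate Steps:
Q = -36221/2 (Q = -1/2*36221 = -36221/2 ≈ -18111.)
K(P) = 27/65 - 75/P (K(P) = 54*(1/130) - 75/P = 27/65 - 75/P)
Q/K(V(-12)) = -36221/(2*(27/65 - 75/((-12)**2))) = -36221/(2*(27/65 - 75/144)) = -36221/(2*(27/65 - 75*1/144)) = -36221/(2*(27/65 - 25/48)) = -36221/(2*(-329/3120)) = -36221/2*(-3120/329) = 56504760/329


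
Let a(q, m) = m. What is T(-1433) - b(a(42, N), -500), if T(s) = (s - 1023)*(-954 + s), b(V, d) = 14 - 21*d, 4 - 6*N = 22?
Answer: 5851958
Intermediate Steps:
N = -3 (N = ⅔ - ⅙*22 = ⅔ - 11/3 = -3)
T(s) = (-1023 + s)*(-954 + s)
T(-1433) - b(a(42, N), -500) = (975942 + (-1433)² - 1977*(-1433)) - (14 - 21*(-500)) = (975942 + 2053489 + 2833041) - (14 + 10500) = 5862472 - 1*10514 = 5862472 - 10514 = 5851958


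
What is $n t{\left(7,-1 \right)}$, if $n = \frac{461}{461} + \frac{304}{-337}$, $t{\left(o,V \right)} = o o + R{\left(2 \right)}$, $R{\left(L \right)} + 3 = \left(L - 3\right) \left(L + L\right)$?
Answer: $\frac{1386}{337} \approx 4.1128$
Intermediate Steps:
$R{\left(L \right)} = -3 + 2 L \left(-3 + L\right)$ ($R{\left(L \right)} = -3 + \left(L - 3\right) \left(L + L\right) = -3 + \left(-3 + L\right) 2 L = -3 + 2 L \left(-3 + L\right)$)
$t{\left(o,V \right)} = -7 + o^{2}$ ($t{\left(o,V \right)} = o o - \left(15 - 8\right) = o^{2} - 7 = -7 + o^{2}$)
$n = \frac{33}{337}$ ($n = 461 \cdot \frac{1}{461} + 304 \left(- \frac{1}{337}\right) = 1 - \frac{304}{337} = \frac{33}{337} \approx 0.097923$)
$n t{\left(7,-1 \right)} = \frac{33 \left(-7 + 7^{2}\right)}{337} = \frac{33 \left(-7 + 49\right)}{337} = \frac{33}{337} \cdot 42 = \frac{1386}{337}$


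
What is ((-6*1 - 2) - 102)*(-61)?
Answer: 6710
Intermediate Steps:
((-6*1 - 2) - 102)*(-61) = ((-6 - 2) - 102)*(-61) = (-8 - 102)*(-61) = -110*(-61) = 6710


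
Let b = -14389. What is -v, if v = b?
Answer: 14389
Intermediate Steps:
v = -14389
-v = -1*(-14389) = 14389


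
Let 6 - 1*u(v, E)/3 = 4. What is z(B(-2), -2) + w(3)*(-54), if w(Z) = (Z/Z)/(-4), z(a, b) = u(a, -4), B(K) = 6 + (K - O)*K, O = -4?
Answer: 39/2 ≈ 19.500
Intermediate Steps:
u(v, E) = 6 (u(v, E) = 18 - 3*4 = 18 - 12 = 6)
B(K) = 6 + K*(4 + K) (B(K) = 6 + (K - 1*(-4))*K = 6 + (K + 4)*K = 6 + (4 + K)*K = 6 + K*(4 + K))
z(a, b) = 6
w(Z) = -1/4 (w(Z) = 1*(-1/4) = -1/4)
z(B(-2), -2) + w(3)*(-54) = 6 - 1/4*(-54) = 6 + 27/2 = 39/2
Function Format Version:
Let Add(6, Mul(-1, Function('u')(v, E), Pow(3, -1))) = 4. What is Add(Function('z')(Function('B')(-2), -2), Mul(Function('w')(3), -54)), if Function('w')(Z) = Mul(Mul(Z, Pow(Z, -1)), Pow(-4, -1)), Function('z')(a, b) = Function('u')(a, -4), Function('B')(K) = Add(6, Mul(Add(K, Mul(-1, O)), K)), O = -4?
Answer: Rational(39, 2) ≈ 19.500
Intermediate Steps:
Function('u')(v, E) = 6 (Function('u')(v, E) = Add(18, Mul(-3, 4)) = Add(18, -12) = 6)
Function('B')(K) = Add(6, Mul(K, Add(4, K))) (Function('B')(K) = Add(6, Mul(Add(K, Mul(-1, -4)), K)) = Add(6, Mul(Add(K, 4), K)) = Add(6, Mul(Add(4, K), K)) = Add(6, Mul(K, Add(4, K))))
Function('z')(a, b) = 6
Function('w')(Z) = Rational(-1, 4) (Function('w')(Z) = Mul(1, Rational(-1, 4)) = Rational(-1, 4))
Add(Function('z')(Function('B')(-2), -2), Mul(Function('w')(3), -54)) = Add(6, Mul(Rational(-1, 4), -54)) = Add(6, Rational(27, 2)) = Rational(39, 2)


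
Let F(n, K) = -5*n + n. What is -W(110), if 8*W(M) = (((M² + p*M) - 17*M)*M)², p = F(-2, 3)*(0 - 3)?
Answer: -87132251250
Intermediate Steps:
F(n, K) = -4*n
p = -24 (p = (-4*(-2))*(0 - 3) = 8*(-3) = -24)
W(M) = M²*(M² - 41*M)²/8 (W(M) = (((M² - 24*M) - 17*M)*M)²/8 = ((M² - 41*M)*M)²/8 = (M*(M² - 41*M))²/8 = (M²*(M² - 41*M)²)/8 = M²*(M² - 41*M)²/8)
-W(110) = -110⁴*(-41 + 110)²/8 = -146410000*69²/8 = -146410000*4761/8 = -1*87132251250 = -87132251250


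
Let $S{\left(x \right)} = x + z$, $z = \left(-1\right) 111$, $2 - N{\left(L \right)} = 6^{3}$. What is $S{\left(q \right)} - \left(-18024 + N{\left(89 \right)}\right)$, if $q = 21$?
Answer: $18148$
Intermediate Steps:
$N{\left(L \right)} = -214$ ($N{\left(L \right)} = 2 - 6^{3} = 2 - 216 = -214$)
$z = -111$
$S{\left(x \right)} = -111 + x$ ($S{\left(x \right)} = x - 111 = -111 + x$)
$S{\left(q \right)} - \left(-18024 + N{\left(89 \right)}\right) = \left(-111 + 21\right) - \left(-18024 - 214\right) = -90 - -18238 = -90 + 18238 = 18148$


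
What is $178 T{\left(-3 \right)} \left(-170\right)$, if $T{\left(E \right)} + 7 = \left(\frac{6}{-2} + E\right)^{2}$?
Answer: $-877540$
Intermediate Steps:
$T{\left(E \right)} = -7 + \left(-3 + E\right)^{2}$ ($T{\left(E \right)} = -7 + \left(\frac{6}{-2} + E\right)^{2} = -7 + \left(6 \left(- \frac{1}{2}\right) + E\right)^{2} = -7 + \left(-3 + E\right)^{2}$)
$178 T{\left(-3 \right)} \left(-170\right) = 178 \left(-7 + \left(-3 - 3\right)^{2}\right) \left(-170\right) = 178 \left(-7 + \left(-6\right)^{2}\right) \left(-170\right) = 178 \left(-7 + 36\right) \left(-170\right) = 178 \cdot 29 \left(-170\right) = 5162 \left(-170\right) = -877540$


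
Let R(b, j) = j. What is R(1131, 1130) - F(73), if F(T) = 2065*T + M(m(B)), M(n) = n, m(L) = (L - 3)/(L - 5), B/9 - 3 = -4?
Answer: -1047311/7 ≈ -1.4962e+5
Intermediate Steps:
B = -9 (B = 27 + 9*(-4) = 27 - 36 = -9)
m(L) = (-3 + L)/(-5 + L)
F(T) = 6/7 + 2065*T (F(T) = 2065*T + (-3 - 9)/(-5 - 9) = 2065*T - 12/(-14) = 2065*T - 1/14*(-12) = 2065*T + 6/7 = 6/7 + 2065*T)
R(1131, 1130) - F(73) = 1130 - (6/7 + 2065*73) = 1130 - (6/7 + 150745) = 1130 - 1*1055221/7 = 1130 - 1055221/7 = -1047311/7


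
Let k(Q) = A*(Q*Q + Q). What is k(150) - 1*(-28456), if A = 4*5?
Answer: 481456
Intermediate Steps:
A = 20
k(Q) = 20*Q + 20*Q² (k(Q) = 20*(Q*Q + Q) = 20*(Q² + Q) = 20*(Q + Q²) = 20*Q + 20*Q²)
k(150) - 1*(-28456) = 20*150*(1 + 150) - 1*(-28456) = 20*150*151 + 28456 = 453000 + 28456 = 481456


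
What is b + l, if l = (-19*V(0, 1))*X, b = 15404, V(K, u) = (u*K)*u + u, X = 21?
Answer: 15005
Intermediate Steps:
V(K, u) = u + K*u² (V(K, u) = (K*u)*u + u = K*u² + u = u + K*u²)
l = -399 (l = -19*(1 + 0*1)*21 = -19*(1 + 0)*21 = -19*21 = -399)
b + l = 15404 - 399 = 15005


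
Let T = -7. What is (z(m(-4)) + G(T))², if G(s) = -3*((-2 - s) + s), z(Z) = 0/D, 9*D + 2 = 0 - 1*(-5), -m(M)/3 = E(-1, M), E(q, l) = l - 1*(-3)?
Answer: 36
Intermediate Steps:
E(q, l) = 3 + l (E(q, l) = l + 3 = 3 + l)
m(M) = -9 - 3*M (m(M) = -3*(3 + M) = -9 - 3*M)
D = ⅓ (D = -2/9 + (0 - 1*(-5))/9 = -2/9 + (0 + 5)/9 = -2/9 + (⅑)*5 = -2/9 + 5/9 = ⅓ ≈ 0.33333)
z(Z) = 0 (z(Z) = 0/(⅓) = 0*3 = 0)
G(s) = 6 (G(s) = -3*(-2) = 6)
(z(m(-4)) + G(T))² = (0 + 6)² = 6² = 36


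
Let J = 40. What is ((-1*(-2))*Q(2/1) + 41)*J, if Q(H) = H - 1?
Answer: 1720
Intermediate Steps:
Q(H) = -1 + H
((-1*(-2))*Q(2/1) + 41)*J = ((-1*(-2))*(-1 + 2/1) + 41)*40 = (2*(-1 + 2*1) + 41)*40 = (2*(-1 + 2) + 41)*40 = (2*1 + 41)*40 = (2 + 41)*40 = 43*40 = 1720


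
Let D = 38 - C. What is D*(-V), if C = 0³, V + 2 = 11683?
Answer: -443878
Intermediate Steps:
V = 11681 (V = -2 + 11683 = 11681)
C = 0
D = 38 (D = 38 - 1*0 = 38 + 0 = 38)
D*(-V) = 38*(-1*11681) = 38*(-11681) = -443878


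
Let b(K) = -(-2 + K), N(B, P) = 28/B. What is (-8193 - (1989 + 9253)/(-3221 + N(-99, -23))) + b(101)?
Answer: -2643263886/318907 ≈ -8288.5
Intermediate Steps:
b(K) = 2 - K
(-8193 - (1989 + 9253)/(-3221 + N(-99, -23))) + b(101) = (-8193 - (1989 + 9253)/(-3221 + 28/(-99))) + (2 - 1*101) = (-8193 - 11242/(-3221 + 28*(-1/99))) + (2 - 101) = (-8193 - 11242/(-3221 - 28/99)) - 99 = (-8193 - 11242/(-318907/99)) - 99 = (-8193 - 11242*(-99)/318907) - 99 = (-8193 - 1*(-1112958/318907)) - 99 = (-8193 + 1112958/318907) - 99 = -2611692093/318907 - 99 = -2643263886/318907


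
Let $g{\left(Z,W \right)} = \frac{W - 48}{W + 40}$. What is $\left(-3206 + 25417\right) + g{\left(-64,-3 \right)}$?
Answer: $\frac{821756}{37} \approx 22210.0$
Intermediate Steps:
$g{\left(Z,W \right)} = \frac{-48 + W}{40 + W}$
$\left(-3206 + 25417\right) + g{\left(-64,-3 \right)} = \left(-3206 + 25417\right) + \frac{-48 - 3}{40 - 3} = 22211 + \frac{1}{37} \left(-51\right) = 22211 - \frac{51}{37} = \frac{821756}{37}$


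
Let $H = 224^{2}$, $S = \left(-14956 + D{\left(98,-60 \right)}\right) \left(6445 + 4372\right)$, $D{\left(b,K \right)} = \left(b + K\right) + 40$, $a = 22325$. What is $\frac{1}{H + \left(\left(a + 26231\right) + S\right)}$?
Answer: $- \frac{1}{160836594} \approx -6.2175 \cdot 10^{-9}$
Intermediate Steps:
$D{\left(b,K \right)} = 40 + K + b$ ($D{\left(b,K \right)} = \left(K + b\right) + 40 = 40 + K + b$)
$S = -160935326$ ($S = \left(-14956 + \left(40 - 60 + 98\right)\right) \left(6445 + 4372\right) = \left(-14956 + 78\right) 10817 = \left(-14878\right) 10817 = -160935326$)
$H = 50176$
$\frac{1}{H + \left(\left(a + 26231\right) + S\right)} = \frac{1}{50176 + \left(\left(22325 + 26231\right) - 160935326\right)} = \frac{1}{50176 + \left(48556 - 160935326\right)} = \frac{1}{50176 - 160886770} = \frac{1}{-160836594} = - \frac{1}{160836594}$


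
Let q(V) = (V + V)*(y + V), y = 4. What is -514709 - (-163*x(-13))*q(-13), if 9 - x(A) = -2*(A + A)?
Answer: -2154815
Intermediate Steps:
x(A) = 9 + 4*A (x(A) = 9 - (-2)*(A + A) = 9 - (-2)*2*A = 9 - (-4)*A = 9 + 4*A)
q(V) = 2*V*(4 + V) (q(V) = (V + V)*(4 + V) = (2*V)*(4 + V) = 2*V*(4 + V))
-514709 - (-163*x(-13))*q(-13) = -514709 - (-163*(9 + 4*(-13)))*2*(-13)*(4 - 13) = -514709 - (-163*(9 - 52))*2*(-13)*(-9) = -514709 - (-163*(-43))*234 = -514709 - 7009*234 = -514709 - 1*1640106 = -514709 - 1640106 = -2154815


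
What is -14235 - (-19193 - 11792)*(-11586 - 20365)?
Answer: -990015970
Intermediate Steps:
-14235 - (-19193 - 11792)*(-11586 - 20365) = -14235 - (-30985)*(-31951) = -14235 - 1*990001735 = -14235 - 990001735 = -990015970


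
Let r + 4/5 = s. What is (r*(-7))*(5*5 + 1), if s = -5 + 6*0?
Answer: 5278/5 ≈ 1055.6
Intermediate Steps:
s = -5 (s = -5 + 0 = -5)
r = -29/5 (r = -⅘ - 5 = -29/5 ≈ -5.8000)
(r*(-7))*(5*5 + 1) = (-29/5*(-7))*(5*5 + 1) = 203*(25 + 1)/5 = (203/5)*26 = 5278/5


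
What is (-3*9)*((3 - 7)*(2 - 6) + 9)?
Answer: -675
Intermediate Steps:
(-3*9)*((3 - 7)*(2 - 6) + 9) = -27*(-4*(-4) + 9) = -27*(16 + 9) = -27*25 = -675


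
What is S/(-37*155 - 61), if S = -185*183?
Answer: 11285/1932 ≈ 5.8411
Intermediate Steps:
S = -33855
S/(-37*155 - 61) = -33855/(-37*155 - 61) = -33855/(-5735 - 61) = -33855/(-5796) = -33855*(-1/5796) = 11285/1932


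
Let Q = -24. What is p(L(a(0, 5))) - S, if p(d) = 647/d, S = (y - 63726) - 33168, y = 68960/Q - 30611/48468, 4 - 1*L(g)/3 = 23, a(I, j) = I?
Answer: 13123581115/131556 ≈ 99757.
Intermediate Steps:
L(g) = -57 (L(g) = 12 - 3*23 = 12 - 69 = -57)
y = -6633111/2308 (y = 68960/(-24) - 30611/48468 = 68960*(-1/24) - 30611*1/48468 = -8620/3 - 4373/6924 = -6633111/2308 ≈ -2874.0)
S = -230264463/2308 (S = (-6633111/2308 - 63726) - 33168 = -153712719/2308 - 33168 = -230264463/2308 ≈ -99768.)
p(L(a(0, 5))) - S = 647/(-57) - 1*(-230264463/2308) = 647*(-1/57) + 230264463/2308 = -647/57 + 230264463/2308 = 13123581115/131556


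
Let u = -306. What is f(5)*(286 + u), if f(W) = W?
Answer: -100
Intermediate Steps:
f(5)*(286 + u) = 5*(286 - 306) = 5*(-20) = -100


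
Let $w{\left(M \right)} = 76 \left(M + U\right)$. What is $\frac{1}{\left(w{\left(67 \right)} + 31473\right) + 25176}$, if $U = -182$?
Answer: $\frac{1}{47909} \approx 2.0873 \cdot 10^{-5}$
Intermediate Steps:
$w{\left(M \right)} = -13832 + 76 M$ ($w{\left(M \right)} = 76 \left(M - 182\right) = 76 \left(-182 + M\right) = -13832 + 76 M$)
$\frac{1}{\left(w{\left(67 \right)} + 31473\right) + 25176} = \frac{1}{\left(\left(-13832 + 76 \cdot 67\right) + 31473\right) + 25176} = \frac{1}{\left(\left(-13832 + 5092\right) + 31473\right) + 25176} = \frac{1}{\left(-8740 + 31473\right) + 25176} = \frac{1}{22733 + 25176} = \frac{1}{47909}$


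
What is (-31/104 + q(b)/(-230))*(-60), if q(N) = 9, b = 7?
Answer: 12099/598 ≈ 20.232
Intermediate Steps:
(-31/104 + q(b)/(-230))*(-60) = (-31/104 + 9/(-230))*(-60) = (-31*1/104 + 9*(-1/230))*(-60) = (-31/104 - 9/230)*(-60) = -4033/11960*(-60) = 12099/598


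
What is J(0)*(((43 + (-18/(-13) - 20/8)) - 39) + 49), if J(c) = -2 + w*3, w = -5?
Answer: -22933/26 ≈ -882.04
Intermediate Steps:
J(c) = -17 (J(c) = -2 - 5*3 = -2 - 15 = -17)
J(0)*(((43 + (-18/(-13) - 20/8)) - 39) + 49) = -17*(((43 + (-18/(-13) - 20/8)) - 39) + 49) = -17*(((43 + (-18*(-1/13) - 20*1/8)) - 39) + 49) = -17*(((43 + (18/13 - 5/2)) - 39) + 49) = -17*(((43 - 29/26) - 39) + 49) = -17*((1089/26 - 39) + 49) = -17*(75/26 + 49) = -17*1349/26 = -22933/26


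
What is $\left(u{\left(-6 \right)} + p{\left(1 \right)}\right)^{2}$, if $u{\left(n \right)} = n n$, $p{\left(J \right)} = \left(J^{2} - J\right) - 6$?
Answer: $900$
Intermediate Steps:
$p{\left(J \right)} = -6 + J^{2} - J$
$u{\left(n \right)} = n^{2}$
$\left(u{\left(-6 \right)} + p{\left(1 \right)}\right)^{2} = \left(\left(-6\right)^{2} - \left(7 - 1\right)\right)^{2} = \left(36 - 6\right)^{2} = 30^{2} = 900$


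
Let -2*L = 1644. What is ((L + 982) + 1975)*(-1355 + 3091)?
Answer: 3706360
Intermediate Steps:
L = -822 (L = -½*1644 = -822)
((L + 982) + 1975)*(-1355 + 3091) = ((-822 + 982) + 1975)*(-1355 + 3091) = (160 + 1975)*1736 = 2135*1736 = 3706360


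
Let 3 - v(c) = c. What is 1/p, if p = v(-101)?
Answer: 1/104 ≈ 0.0096154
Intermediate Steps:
v(c) = 3 - c
p = 104 (p = 3 - 1*(-101) = 3 + 101 = 104)
1/p = 1/104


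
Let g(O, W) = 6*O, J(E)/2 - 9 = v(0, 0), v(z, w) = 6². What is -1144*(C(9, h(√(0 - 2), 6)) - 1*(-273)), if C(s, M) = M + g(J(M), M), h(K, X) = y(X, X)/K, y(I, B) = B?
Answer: -930072 + 3432*I*√2 ≈ -9.3007e+5 + 4853.6*I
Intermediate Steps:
v(z, w) = 36
J(E) = 90 (J(E) = 18 + 2*36 = 18 + 72 = 90)
h(K, X) = X/K
C(s, M) = 540 + M (C(s, M) = M + 6*90 = M + 540 = 540 + M)
-1144*(C(9, h(√(0 - 2), 6)) - 1*(-273)) = -1144*((540 + 6/(√(0 - 2))) - 1*(-273)) = -1144*((540 + 6/(√(-2))) + 273) = -1144*((540 + 6/((I*√2))) + 273) = -1144*((540 + 6*(-I*√2/2)) + 273) = -1144*((540 - 3*I*√2) + 273) = -1144*(813 - 3*I*√2) = -930072 + 3432*I*√2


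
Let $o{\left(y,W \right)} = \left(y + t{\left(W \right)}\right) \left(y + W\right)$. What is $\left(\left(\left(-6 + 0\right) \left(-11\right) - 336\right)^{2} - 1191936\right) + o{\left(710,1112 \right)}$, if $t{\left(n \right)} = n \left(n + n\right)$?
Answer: $4506140920$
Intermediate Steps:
$t{\left(n \right)} = 2 n^{2}$ ($t{\left(n \right)} = n 2 n = 2 n^{2}$)
$o{\left(y,W \right)} = \left(W + y\right) \left(y + 2 W^{2}\right)$ ($o{\left(y,W \right)} = \left(y + 2 W^{2}\right) \left(y + W\right) = \left(y + 2 W^{2}\right) \left(W + y\right) = \left(W + y\right) \left(y + 2 W^{2}\right)$)
$\left(\left(\left(-6 + 0\right) \left(-11\right) - 336\right)^{2} - 1191936\right) + o{\left(710,1112 \right)} = \left(\left(\left(-6 + 0\right) \left(-11\right) - 336\right)^{2} - 1191936\right) + \left(710^{2} + 2 \cdot 1112^{3} + 1112 \cdot 710 + 2 \cdot 710 \cdot 1112^{2}\right) = \left(\left(\left(-6\right) \left(-11\right) - 336\right)^{2} - 1191936\right) + \left(504100 + 2 \cdot 1375036928 + 789520 + 2 \cdot 710 \cdot 1236544\right) = \left(\left(66 - 336\right)^{2} - 1191936\right) + \left(504100 + 2750073856 + 789520 + 1755892480\right) = \left(\left(-270\right)^{2} - 1191936\right) + 4507259956 = \left(72900 - 1191936\right) + 4507259956 = -1119036 + 4507259956 = 4506140920$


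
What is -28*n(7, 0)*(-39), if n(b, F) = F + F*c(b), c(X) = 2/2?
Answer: 0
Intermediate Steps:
c(X) = 1 (c(X) = 2*(½) = 1)
n(b, F) = 2*F (n(b, F) = F + F*1 = F + F = 2*F)
-28*n(7, 0)*(-39) = -56*0*(-39) = -28*0*(-39) = 0*(-39) = 0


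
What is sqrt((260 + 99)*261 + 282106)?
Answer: sqrt(375805) ≈ 613.03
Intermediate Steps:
sqrt((260 + 99)*261 + 282106) = sqrt(359*261 + 282106) = sqrt(93699 + 282106) = sqrt(375805)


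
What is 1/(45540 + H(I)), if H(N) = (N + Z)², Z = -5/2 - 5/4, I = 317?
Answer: 16/2298649 ≈ 6.9606e-6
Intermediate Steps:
Z = -15/4 (Z = -5*½ - 5*¼ = -5/2 - 5/4 = -15/4 ≈ -3.7500)
H(N) = (-15/4 + N)² (H(N) = (N - 15/4)² = (-15/4 + N)²)
1/(45540 + H(I)) = 1/(45540 + (-15 + 4*317)²/16) = 1/(45540 + (-15 + 1268)²/16) = 1/(45540 + (1/16)*1253²) = 1/(45540 + (1/16)*1570009) = 1/(45540 + 1570009/16) = 1/(2298649/16) = 16/2298649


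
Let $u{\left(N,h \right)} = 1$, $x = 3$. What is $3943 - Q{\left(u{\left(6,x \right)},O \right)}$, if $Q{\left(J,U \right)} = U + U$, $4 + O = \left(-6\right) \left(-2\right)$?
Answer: $3927$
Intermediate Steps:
$O = 8$ ($O = -4 - -12 = -4 + 12 = 8$)
$Q{\left(J,U \right)} = 2 U$
$3943 - Q{\left(u{\left(6,x \right)},O \right)} = 3943 - 2 \cdot 8 = 3943 - 16 = 3927$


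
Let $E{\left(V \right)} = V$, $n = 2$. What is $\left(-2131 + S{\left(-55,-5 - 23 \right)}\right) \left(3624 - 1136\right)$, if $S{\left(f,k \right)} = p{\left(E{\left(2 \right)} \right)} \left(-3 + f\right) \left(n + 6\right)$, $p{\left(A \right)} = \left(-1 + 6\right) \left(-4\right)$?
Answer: $17786712$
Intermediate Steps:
$p{\left(A \right)} = -20$ ($p{\left(A \right)} = 5 \left(-4\right) = -20$)
$S{\left(f,k \right)} = 480 - 160 f$ ($S{\left(f,k \right)} = - 20 \left(-3 + f\right) \left(2 + 6\right) = - 20 \left(-3 + f\right) 8 = - 20 \left(-24 + 8 f\right) = 480 - 160 f$)
$\left(-2131 + S{\left(-55,-5 - 23 \right)}\right) \left(3624 - 1136\right) = \left(-2131 + \left(480 - -8800\right)\right) \left(3624 - 1136\right) = \left(-2131 + \left(480 + 8800\right)\right) 2488 = \left(-2131 + 9280\right) 2488 = 7149 \cdot 2488 = 17786712$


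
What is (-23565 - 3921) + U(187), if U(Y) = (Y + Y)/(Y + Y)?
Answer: -27485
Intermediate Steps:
U(Y) = 1 (U(Y) = (2*Y)/((2*Y)) = (2*Y)*(1/(2*Y)) = 1)
(-23565 - 3921) + U(187) = (-23565 - 3921) + 1 = -27486 + 1 = -27485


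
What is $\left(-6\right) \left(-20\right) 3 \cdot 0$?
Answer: $0$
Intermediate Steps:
$\left(-6\right) \left(-20\right) 3 \cdot 0 = 120 \cdot 0 = 0$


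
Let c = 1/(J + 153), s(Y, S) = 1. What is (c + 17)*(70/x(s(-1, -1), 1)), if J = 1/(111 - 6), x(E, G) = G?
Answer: 9562945/8033 ≈ 1190.5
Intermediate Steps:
J = 1/105 ≈ 0.0095238
c = 105/16066 (c = 1/(1/105 + 153) = 1/(16066/105) = 105/16066 ≈ 0.0065355)
(c + 17)*(70/x(s(-1, -1), 1)) = (105/16066 + 17)*(70/1) = 273227*(70*1)/16066 = (273227/16066)*70 = 9562945/8033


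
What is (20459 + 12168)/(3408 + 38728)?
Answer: 32627/42136 ≈ 0.77433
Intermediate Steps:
(20459 + 12168)/(3408 + 38728) = 32627/42136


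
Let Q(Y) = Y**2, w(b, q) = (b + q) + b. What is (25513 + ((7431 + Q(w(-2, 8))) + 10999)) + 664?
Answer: 44623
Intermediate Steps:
w(b, q) = q + 2*b
(25513 + ((7431 + Q(w(-2, 8))) + 10999)) + 664 = (25513 + ((7431 + (8 + 2*(-2))**2) + 10999)) + 664 = (25513 + ((7431 + (8 - 4)**2) + 10999)) + 664 = (25513 + ((7431 + 4**2) + 10999)) + 664 = (25513 + ((7431 + 16) + 10999)) + 664 = (25513 + (7447 + 10999)) + 664 = (25513 + 18446) + 664 = 43959 + 664 = 44623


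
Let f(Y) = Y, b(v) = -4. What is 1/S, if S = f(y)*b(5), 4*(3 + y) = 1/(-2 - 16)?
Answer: 18/217 ≈ 0.082949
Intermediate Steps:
y = -217/72 (y = -3 + 1/(4*(-2 - 16)) = -3 + (1/4)/(-18) = -3 + (1/4)*(-1/18) = -3 - 1/72 = -217/72 ≈ -3.0139)
S = 217/18 (S = -217/72*(-4) = 217/18 ≈ 12.056)
1/S = 1/(217/18) = 18/217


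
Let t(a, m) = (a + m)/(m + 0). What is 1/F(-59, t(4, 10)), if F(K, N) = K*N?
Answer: -5/413 ≈ -0.012107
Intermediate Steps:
t(a, m) = (a + m)/m
1/F(-59, t(4, 10)) = 1/(-59*(4 + 10)/10) = 1/(-59*14/10) = 1/(-59*7/5) = 1/(-413/5) = -5/413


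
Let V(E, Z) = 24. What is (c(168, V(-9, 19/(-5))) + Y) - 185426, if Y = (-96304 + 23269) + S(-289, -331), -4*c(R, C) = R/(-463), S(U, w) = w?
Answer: -119820654/463 ≈ -2.5879e+5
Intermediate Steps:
c(R, C) = R/1852 (c(R, C) = -R/(4*(-463)) = -R*(-1)/(4*463) = -(-1)*R/1852 = R/1852)
Y = -73366 (Y = (-96304 + 23269) - 331 = -73035 - 331 = -73366)
(c(168, V(-9, 19/(-5))) + Y) - 185426 = ((1/1852)*168 - 73366) - 185426 = (42/463 - 73366) - 185426 = -33968416/463 - 185426 = -119820654/463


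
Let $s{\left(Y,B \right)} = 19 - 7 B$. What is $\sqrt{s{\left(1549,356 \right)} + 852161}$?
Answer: $2 \sqrt{212422} \approx 921.79$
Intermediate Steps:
$\sqrt{s{\left(1549,356 \right)} + 852161} = \sqrt{\left(19 - 2492\right) + 852161} = \sqrt{-2473 + 852161} = \sqrt{849688} = 2 \sqrt{212422}$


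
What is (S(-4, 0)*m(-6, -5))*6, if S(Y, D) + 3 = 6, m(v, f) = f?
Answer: -90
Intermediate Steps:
S(Y, D) = 3 (S(Y, D) = -3 + 6 = 3)
(S(-4, 0)*m(-6, -5))*6 = (3*(-5))*6 = -15*6 = -90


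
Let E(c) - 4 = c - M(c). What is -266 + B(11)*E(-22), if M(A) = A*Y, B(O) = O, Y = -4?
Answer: -1432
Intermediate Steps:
M(A) = -4*A (M(A) = A*(-4) = -4*A)
E(c) = 4 + 5*c (E(c) = 4 + (c - (-4)*c) = 4 + (c + 4*c) = 4 + 5*c)
-266 + B(11)*E(-22) = -266 + 11*(4 + 5*(-22)) = -266 + 11*(4 - 110) = -266 + 11*(-106) = -266 - 1166 = -1432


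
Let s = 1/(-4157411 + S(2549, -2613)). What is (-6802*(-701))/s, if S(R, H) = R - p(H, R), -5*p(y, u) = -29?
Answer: -99056244768478/5 ≈ -1.9811e+13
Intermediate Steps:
p(y, u) = 29/5 (p(y, u) = -⅕*(-29) = 29/5)
S(R, H) = -29/5 + R (S(R, H) = R - 1*29/5 = R - 29/5 = -29/5 + R)
s = -5/20774339 (s = 1/(-4157411 + (-29/5 + 2549)) = 1/(-4157411 + 12716/5) = 1/(-20774339/5) = -5/20774339 ≈ -2.4068e-7)
(-6802*(-701))/s = (-6802*(-701))/(-5/20774339) = 4768202*(-20774339/5) = -99056244768478/5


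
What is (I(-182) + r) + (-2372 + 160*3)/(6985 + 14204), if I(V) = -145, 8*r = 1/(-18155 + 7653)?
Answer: -258290157941/1780215024 ≈ -145.09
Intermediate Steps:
r = -1/84016 (r = 1/(8*(-18155 + 7653)) = (⅛)/(-10502) = (⅛)*(-1/10502) = -1/84016 ≈ -1.1902e-5)
(I(-182) + r) + (-2372 + 160*3)/(6985 + 14204) = (-145 - 1/84016) + (-2372 + 160*3)/(6985 + 14204) = -12182321/84016 + (-2372 + 480)/21189 = -12182321/84016 - 1892*1/21189 = -12182321/84016 - 1892/21189 = -258290157941/1780215024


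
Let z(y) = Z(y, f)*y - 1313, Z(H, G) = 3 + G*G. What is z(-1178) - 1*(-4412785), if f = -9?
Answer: 4312520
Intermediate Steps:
Z(H, G) = 3 + G²
z(y) = -1313 + 84*y (z(y) = (3 + (-9)²)*y - 1313 = (3 + 81)*y - 1313 = 84*y - 1313 = -1313 + 84*y)
z(-1178) - 1*(-4412785) = (-1313 + 84*(-1178)) - 1*(-4412785) = (-1313 - 98952) + 4412785 = -100265 + 4412785 = 4312520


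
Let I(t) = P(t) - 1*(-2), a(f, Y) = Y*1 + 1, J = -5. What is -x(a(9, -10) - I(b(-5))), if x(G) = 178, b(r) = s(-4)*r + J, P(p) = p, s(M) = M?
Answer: -178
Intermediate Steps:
a(f, Y) = 1 + Y (a(f, Y) = Y + 1 = 1 + Y)
b(r) = -5 - 4*r (b(r) = -4*r - 5 = -5 - 4*r)
I(t) = 2 + t (I(t) = t - 1*(-2) = t + 2 = 2 + t)
-x(a(9, -10) - I(b(-5))) = -1*178 = -178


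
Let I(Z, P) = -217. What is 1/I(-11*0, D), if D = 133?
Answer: -1/217 ≈ -0.0046083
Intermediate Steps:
1/I(-11*0, D) = 1/(-217) = -1/217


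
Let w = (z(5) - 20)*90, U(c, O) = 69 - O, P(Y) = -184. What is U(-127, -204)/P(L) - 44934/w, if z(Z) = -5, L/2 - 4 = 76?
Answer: 1275601/69000 ≈ 18.487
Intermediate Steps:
L = 160 (L = 8 + 2*76 = 8 + 152 = 160)
w = -2250 (w = (-5 - 20)*90 = -25*90 = -2250)
U(-127, -204)/P(L) - 44934/w = (69 - 1*(-204))/(-184) - 44934/(-2250) = (69 + 204)*(-1/184) - 44934*(-1/2250) = 273*(-1/184) + 7489/375 = -273/184 + 7489/375 = 1275601/69000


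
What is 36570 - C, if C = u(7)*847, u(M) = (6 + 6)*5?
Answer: -14250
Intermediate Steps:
u(M) = 60 (u(M) = 12*5 = 60)
C = 50820 (C = 60*847 = 50820)
36570 - C = 36570 - 1*50820 = 36570 - 50820 = -14250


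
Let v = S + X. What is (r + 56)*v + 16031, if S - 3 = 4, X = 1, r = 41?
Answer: 16807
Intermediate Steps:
S = 7 (S = 3 + 4 = 7)
v = 8 (v = 7 + 1 = 8)
(r + 56)*v + 16031 = (41 + 56)*8 + 16031 = 97*8 + 16031 = 776 + 16031 = 16807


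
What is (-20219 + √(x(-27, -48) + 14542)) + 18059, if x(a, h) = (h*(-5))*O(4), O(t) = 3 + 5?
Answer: -2160 + √16462 ≈ -2031.7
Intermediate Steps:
O(t) = 8
x(a, h) = -40*h (x(a, h) = (h*(-5))*8 = -5*h*8 = -40*h)
(-20219 + √(x(-27, -48) + 14542)) + 18059 = (-20219 + √(-40*(-48) + 14542)) + 18059 = (-20219 + √(1920 + 14542)) + 18059 = (-20219 + √16462) + 18059 = -2160 + √16462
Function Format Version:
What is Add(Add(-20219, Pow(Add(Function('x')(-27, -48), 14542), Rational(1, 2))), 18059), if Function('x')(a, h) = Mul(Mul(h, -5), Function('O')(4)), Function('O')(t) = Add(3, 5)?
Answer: Add(-2160, Pow(16462, Rational(1, 2))) ≈ -2031.7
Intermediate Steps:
Function('O')(t) = 8
Function('x')(a, h) = Mul(-40, h) (Function('x')(a, h) = Mul(Mul(h, -5), 8) = Mul(Mul(-5, h), 8) = Mul(-40, h))
Add(Add(-20219, Pow(Add(Function('x')(-27, -48), 14542), Rational(1, 2))), 18059) = Add(Add(-20219, Pow(Add(Mul(-40, -48), 14542), Rational(1, 2))), 18059) = Add(Add(-20219, Pow(Add(1920, 14542), Rational(1, 2))), 18059) = Add(Add(-20219, Pow(16462, Rational(1, 2))), 18059) = Add(-2160, Pow(16462, Rational(1, 2)))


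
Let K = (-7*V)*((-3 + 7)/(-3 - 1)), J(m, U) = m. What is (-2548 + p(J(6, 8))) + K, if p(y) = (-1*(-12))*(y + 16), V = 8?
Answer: -2228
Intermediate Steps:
p(y) = 192 + 12*y (p(y) = 12*(16 + y) = 192 + 12*y)
K = 56 (K = (-7*8)*((-3 + 7)/(-3 - 1)) = -224/(-4) = -224*(-1)/4 = -56*(-1) = 56)
(-2548 + p(J(6, 8))) + K = (-2548 + (192 + 12*6)) + 56 = (-2548 + (192 + 72)) + 56 = (-2548 + 264) + 56 = -2284 + 56 = -2228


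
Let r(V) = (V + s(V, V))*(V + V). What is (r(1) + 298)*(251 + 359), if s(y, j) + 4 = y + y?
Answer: 180560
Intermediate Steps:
s(y, j) = -4 + 2*y (s(y, j) = -4 + (y + y) = -4 + 2*y)
r(V) = 2*V*(-4 + 3*V) (r(V) = (V + (-4 + 2*V))*(V + V) = (-4 + 3*V)*(2*V) = 2*V*(-4 + 3*V))
(r(1) + 298)*(251 + 359) = (2*1*(-4 + 3*1) + 298)*(251 + 359) = (2*1*(-4 + 3) + 298)*610 = (2*1*(-1) + 298)*610 = (-2 + 298)*610 = 296*610 = 180560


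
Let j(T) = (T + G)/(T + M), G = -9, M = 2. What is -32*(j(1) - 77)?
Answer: 7648/3 ≈ 2549.3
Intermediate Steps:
j(T) = (-9 + T)/(2 + T) (j(T) = (T - 9)/(T + 2) = (-9 + T)/(2 + T))
-32*(j(1) - 77) = -32*((-9 + 1)/(2 + 1) - 77) = -32*(-8/3 - 77) = -32*(-239/3) = 7648/3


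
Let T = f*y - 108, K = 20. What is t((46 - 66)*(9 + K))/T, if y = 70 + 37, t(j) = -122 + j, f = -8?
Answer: 351/482 ≈ 0.72822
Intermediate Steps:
y = 107
T = -964 (T = -8*107 - 108 = -856 - 108 = -964)
t((46 - 66)*(9 + K))/T = (-122 + (46 - 66)*(9 + 20))/(-964) = (-122 - 20*29)*(-1/964) = (-122 - 580)*(-1/964) = -702*(-1/964) = 351/482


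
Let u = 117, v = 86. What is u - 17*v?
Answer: -1345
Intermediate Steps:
u - 17*v = 117 - 17*86 = 117 - 1462 = -1345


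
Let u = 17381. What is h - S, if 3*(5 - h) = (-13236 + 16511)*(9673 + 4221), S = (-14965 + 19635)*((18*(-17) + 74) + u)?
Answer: -285760325/3 ≈ -9.5254e+7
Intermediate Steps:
S = 80085830 (S = (-14965 + 19635)*((18*(-17) + 74) + 17381) = 4670*((-306 + 74) + 17381) = 4670*(-232 + 17381) = 4670*17149 = 80085830)
h = -45502835/3 (h = 5 - (-13236 + 16511)*(9673 + 4221)/3 = 5 - 3275*13894/3 = 5 - ⅓*45502850 = 5 - 45502850/3 = -45502835/3 ≈ -1.5168e+7)
h - S = -45502835/3 - 1*80085830 = -45502835/3 - 80085830 = -285760325/3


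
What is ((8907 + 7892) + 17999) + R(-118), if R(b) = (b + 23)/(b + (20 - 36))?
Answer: 4663027/134 ≈ 34799.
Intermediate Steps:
R(b) = (23 + b)/(-16 + b) (R(b) = (23 + b)/(b - 16) = (23 + b)/(-16 + b))
((8907 + 7892) + 17999) + R(-118) = ((8907 + 7892) + 17999) + (23 - 118)/(-16 - 118) = (16799 + 17999) - 95/(-134) = 34798 - 1/134*(-95) = 34798 + 95/134 = 4663027/134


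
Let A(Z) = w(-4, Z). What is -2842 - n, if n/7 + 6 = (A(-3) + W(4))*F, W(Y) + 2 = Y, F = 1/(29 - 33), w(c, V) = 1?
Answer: -11179/4 ≈ -2794.8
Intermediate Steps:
F = -¼ (F = 1/(-4) = -¼ ≈ -0.25000)
W(Y) = -2 + Y
A(Z) = 1
n = -189/4 (n = -42 + 7*((1 + (-2 + 4))*(-¼)) = -42 + 7*((1 + 2)*(-¼)) = -42 + 7*(3*(-¼)) = -42 + 7*(-¾) = -42 - 21/4 = -189/4 ≈ -47.250)
-2842 - n = -2842 - 1*(-189/4) = -2842 + 189/4 = -11179/4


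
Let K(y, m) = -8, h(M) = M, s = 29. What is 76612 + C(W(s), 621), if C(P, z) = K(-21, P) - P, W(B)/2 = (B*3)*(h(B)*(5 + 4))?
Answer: 31190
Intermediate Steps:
W(B) = 54*B² (W(B) = 2*((B*3)*(B*(5 + 4))) = 2*((3*B)*(B*9)) = 2*((3*B)*(9*B)) = 2*(27*B²) = 54*B²)
C(P, z) = -8 - P
76612 + C(W(s), 621) = 76612 + (-8 - 54*29²) = 76612 + (-8 - 54*841) = 76612 + (-8 - 1*45414) = 76612 + (-8 - 45414) = 76612 - 45422 = 31190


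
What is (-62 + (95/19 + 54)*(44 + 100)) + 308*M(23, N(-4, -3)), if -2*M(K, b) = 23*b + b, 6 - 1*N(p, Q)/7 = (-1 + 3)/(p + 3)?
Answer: -198542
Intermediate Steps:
N(p, Q) = 42 - 14/(3 + p) (N(p, Q) = 42 - 7*(-1 + 3)/(p + 3) = 42 - 14/(3 + p))
M(K, b) = -12*b (M(K, b) = -(23*b + b)/2 = -12*b)
(-62 + (95/19 + 54)*(44 + 100)) + 308*M(23, N(-4, -3)) = (-62 + (95/19 + 54)*(44 + 100)) + 308*(-168*(8 + 3*(-4))/(3 - 4)) = (-62 + (95*(1/19) + 54)*144) + 308*(-168*(8 - 12)/(-1)) = (-62 + (5 + 54)*144) + 308*(-168*(-1)*(-4)) = (-62 + 59*144) + 308*(-12*56) = (-62 + 8496) + 308*(-672) = 8434 - 206976 = -198542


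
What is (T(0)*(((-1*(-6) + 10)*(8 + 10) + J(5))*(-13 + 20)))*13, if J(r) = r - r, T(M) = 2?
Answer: 52416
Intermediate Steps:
J(r) = 0
(T(0)*(((-1*(-6) + 10)*(8 + 10) + J(5))*(-13 + 20)))*13 = (2*(((-1*(-6) + 10)*(8 + 10) + 0)*(-13 + 20)))*13 = (2*(((6 + 10)*18 + 0)*7))*13 = (2*((16*18 + 0)*7))*13 = (2*((288 + 0)*7))*13 = (2*(288*7))*13 = (2*2016)*13 = 4032*13 = 52416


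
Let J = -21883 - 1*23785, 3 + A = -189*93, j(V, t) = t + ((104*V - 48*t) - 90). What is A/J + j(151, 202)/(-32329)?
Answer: 72213915/369100193 ≈ 0.19565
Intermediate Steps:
j(V, t) = -90 - 47*t + 104*V (j(V, t) = t + ((-48*t + 104*V) - 90) = t + (-90 - 48*t + 104*V) = -90 - 47*t + 104*V)
A = -17580 (A = -3 - 189*93 = -3 - 17577 = -17580)
J = -45668 (J = -21883 - 23785 = -45668)
A/J + j(151, 202)/(-32329) = -17580/(-45668) + (-90 - 47*202 + 104*151)/(-32329) = -17580*(-1/45668) + (-90 - 9494 + 15704)*(-1/32329) = 4395/11417 + 6120*(-1/32329) = 4395/11417 - 6120/32329 = 72213915/369100193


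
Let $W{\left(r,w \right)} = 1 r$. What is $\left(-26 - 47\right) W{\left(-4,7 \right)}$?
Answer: $292$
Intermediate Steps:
$W{\left(r,w \right)} = r$
$\left(-26 - 47\right) W{\left(-4,7 \right)} = \left(-26 - 47\right) \left(-4\right) = \left(-73\right) \left(-4\right) = 292$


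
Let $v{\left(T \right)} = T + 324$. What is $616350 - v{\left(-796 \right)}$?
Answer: $616822$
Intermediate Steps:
$v{\left(T \right)} = 324 + T$
$616350 - v{\left(-796 \right)} = 616350 - \left(324 - 796\right) = 616350 - -472 = 616350 + 472 = 616822$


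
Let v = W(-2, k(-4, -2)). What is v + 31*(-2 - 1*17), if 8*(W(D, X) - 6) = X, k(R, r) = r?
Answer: -2333/4 ≈ -583.25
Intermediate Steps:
W(D, X) = 6 + X/8
v = 23/4 (v = 6 + (1/8)*(-2) = 6 - 1/4 = 23/4 ≈ 5.7500)
v + 31*(-2 - 1*17) = 23/4 + 31*(-2 - 1*17) = 23/4 + 31*(-2 - 17) = 23/4 + 31*(-19) = 23/4 - 589 = -2333/4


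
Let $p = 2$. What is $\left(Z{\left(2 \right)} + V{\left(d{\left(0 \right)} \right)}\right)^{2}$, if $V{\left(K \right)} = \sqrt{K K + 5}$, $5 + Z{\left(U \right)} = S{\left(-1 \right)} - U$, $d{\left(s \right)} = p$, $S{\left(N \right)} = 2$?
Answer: $4$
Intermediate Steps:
$d{\left(s \right)} = 2$
$Z{\left(U \right)} = -3 - U$ ($Z{\left(U \right)} = -5 - \left(-2 + U\right) = -3 - U$)
$V{\left(K \right)} = \sqrt{5 + K^{2}}$ ($V{\left(K \right)} = \sqrt{K^{2} + 5} = \sqrt{5 + K^{2}}$)
$\left(Z{\left(2 \right)} + V{\left(d{\left(0 \right)} \right)}\right)^{2} = \left(\left(-3 - 2\right) + \sqrt{5 + 2^{2}}\right)^{2} = \left(\left(-3 - 2\right) + \sqrt{5 + 4}\right)^{2} = \left(-5 + \sqrt{9}\right)^{2} = \left(-5 + 3\right)^{2} = \left(-2\right)^{2} = 4$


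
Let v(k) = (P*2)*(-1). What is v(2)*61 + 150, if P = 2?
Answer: -94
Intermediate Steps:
v(k) = -4 (v(k) = (2*2)*(-1) = 4*(-1) = -4)
v(2)*61 + 150 = -4*61 + 150 = -244 + 150 = -94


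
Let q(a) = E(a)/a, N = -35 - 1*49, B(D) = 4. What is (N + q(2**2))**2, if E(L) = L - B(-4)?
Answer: 7056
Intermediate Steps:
N = -84 (N = -35 - 49 = -84)
E(L) = -4 + L (E(L) = L - 1*4 = L - 4 = -4 + L)
q(a) = (-4 + a)/a
(N + q(2**2))**2 = (-84 + (-4 + 2**2)/(2**2))**2 = (-84 + (-4 + 4)/4)**2 = (-84 + (1/4)*0)**2 = (-84 + 0)**2 = (-84)**2 = 7056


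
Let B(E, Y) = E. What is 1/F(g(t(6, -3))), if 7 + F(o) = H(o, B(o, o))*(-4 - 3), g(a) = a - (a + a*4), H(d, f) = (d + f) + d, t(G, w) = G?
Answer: 1/497 ≈ 0.0020121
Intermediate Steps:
H(d, f) = f + 2*d
g(a) = -4*a (g(a) = a - (a + 4*a) = a - 5*a = -4*a)
F(o) = -7 - 21*o (F(o) = -7 + (o + 2*o)*(-4 - 3) = -7 + (3*o)*(-7) = -7 - 21*o)
1/F(g(t(6, -3))) = 1/(-7 - (-84)*6) = 1/(-7 - 21*(-24)) = 1/(-7 + 504) = 1/497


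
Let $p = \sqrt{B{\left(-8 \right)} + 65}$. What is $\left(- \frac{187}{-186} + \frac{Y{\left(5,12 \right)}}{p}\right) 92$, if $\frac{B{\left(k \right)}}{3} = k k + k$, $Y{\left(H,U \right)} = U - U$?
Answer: $\frac{8602}{93} \approx 92.495$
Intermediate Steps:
$Y{\left(H,U \right)} = 0$
$B{\left(k \right)} = 3 k + 3 k^{2}$ ($B{\left(k \right)} = 3 \left(k k + k\right) = 3 \left(k^{2} + k\right) = 3 \left(k + k^{2}\right) = 3 k + 3 k^{2}$)
$p = \sqrt{233}$ ($p = \sqrt{3 \left(-8\right) \left(1 - 8\right) + 65} = \sqrt{3 \left(-8\right) \left(-7\right) + 65} = \sqrt{168 + 65} = \sqrt{233} \approx 15.264$)
$\left(- \frac{187}{-186} + \frac{Y{\left(5,12 \right)}}{p}\right) 92 = \left(- \frac{187}{-186} + \frac{0}{\sqrt{233}}\right) 92 = \left(\left(-187\right) \left(- \frac{1}{186}\right) + 0 \frac{\sqrt{233}}{233}\right) 92 = \left(\frac{187}{186} + 0\right) 92 = \frac{187}{186} \cdot 92 = \frac{8602}{93}$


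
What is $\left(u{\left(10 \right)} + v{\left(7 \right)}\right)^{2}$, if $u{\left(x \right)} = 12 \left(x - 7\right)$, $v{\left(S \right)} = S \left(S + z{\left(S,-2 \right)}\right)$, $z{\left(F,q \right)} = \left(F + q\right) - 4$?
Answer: $8464$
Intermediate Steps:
$z{\left(F,q \right)} = -4 + F + q$
$v{\left(S \right)} = S \left(-6 + 2 S\right)$ ($v{\left(S \right)} = S \left(S - \left(6 - S\right)\right) = S \left(S + \left(-6 + S\right)\right) = S \left(-6 + 2 S\right)$)
$u{\left(x \right)} = -84 + 12 x$ ($u{\left(x \right)} = 12 \left(-7 + x\right) = -84 + 12 x$)
$\left(u{\left(10 \right)} + v{\left(7 \right)}\right)^{2} = \left(\left(-84 + 12 \cdot 10\right) + 2 \cdot 7 \left(-3 + 7\right)\right)^{2} = \left(\left(-84 + 120\right) + 2 \cdot 7 \cdot 4\right)^{2} = \left(36 + 56\right)^{2} = 92^{2} = 8464$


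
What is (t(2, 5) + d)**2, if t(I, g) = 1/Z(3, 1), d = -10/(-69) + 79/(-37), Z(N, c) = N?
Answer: 1988100/724201 ≈ 2.7452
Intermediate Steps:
d = -5081/2553 (d = -10*(-1/69) + 79*(-1/37) = 10/69 - 79/37 = -5081/2553 ≈ -1.9902)
t(I, g) = 1/3
(t(2, 5) + d)**2 = (1/3 - 5081/2553)**2 = (-1410/851)**2 = 1988100/724201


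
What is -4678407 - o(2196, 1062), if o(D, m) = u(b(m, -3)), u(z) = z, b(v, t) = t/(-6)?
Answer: -9356815/2 ≈ -4.6784e+6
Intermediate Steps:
b(v, t) = -t/6 (b(v, t) = t*(-⅙) = -t/6)
o(D, m) = ½ (o(D, m) = -⅙*(-3) = ½)
-4678407 - o(2196, 1062) = -4678407 - 1*½ = -4678407 - ½ = -9356815/2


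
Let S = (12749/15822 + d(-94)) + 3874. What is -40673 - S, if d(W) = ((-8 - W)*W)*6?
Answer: 62594905/15822 ≈ 3956.2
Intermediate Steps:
d(W) = 6*W*(-8 - W) (d(W) = (W*(-8 - W))*6 = 6*W*(-8 - W))
S = -706123111/15822 (S = (12749/15822 - 6*(-94)*(8 - 94)) + 3874 = (12749*(1/15822) - 6*(-94)*(-86)) + 3874 = (12749/15822 - 48504) + 3874 = -767417539/15822 + 3874 = -706123111/15822 ≈ -44629.)
-40673 - S = -40673 - 1*(-706123111/15822) = -40673 + 706123111/15822 = 62594905/15822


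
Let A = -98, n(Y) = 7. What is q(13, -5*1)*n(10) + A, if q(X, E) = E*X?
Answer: -553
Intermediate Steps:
q(13, -5*1)*n(10) + A = (-5*1*13)*7 - 98 = -5*13*7 - 98 = -65*7 - 98 = -455 - 98 = -553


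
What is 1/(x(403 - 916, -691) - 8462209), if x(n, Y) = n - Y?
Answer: -1/8462031 ≈ -1.1817e-7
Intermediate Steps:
1/(x(403 - 916, -691) - 8462209) = 1/(((403 - 916) - 1*(-691)) - 8462209) = 1/((-513 + 691) - 8462209) = 1/(178 - 8462209) = 1/(-8462031) = -1/8462031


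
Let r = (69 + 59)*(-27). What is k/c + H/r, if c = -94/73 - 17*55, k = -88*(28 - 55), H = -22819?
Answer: 320073181/78738048 ≈ 4.0650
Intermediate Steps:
r = -3456 (r = 128*(-27) = -3456)
k = 2376 (k = -88*(-27) = 2376)
c = -68349/73 (c = -94*1/73 - 935 = -94/73 - 935 = -68349/73 ≈ -936.29)
k/c + H/r = 2376/(-68349/73) - 22819/(-3456) = 2376*(-73/68349) - 22819*(-1/3456) = -57816/22783 + 22819/3456 = 320073181/78738048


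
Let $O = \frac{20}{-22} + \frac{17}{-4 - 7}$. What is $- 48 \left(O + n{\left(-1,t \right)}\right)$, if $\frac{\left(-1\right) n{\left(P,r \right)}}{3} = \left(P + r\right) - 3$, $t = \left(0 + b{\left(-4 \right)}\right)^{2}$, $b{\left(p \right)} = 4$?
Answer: $\frac{20304}{11} \approx 1845.8$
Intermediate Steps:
$t = 16$ ($t = \left(0 + 4\right)^{2} = 4^{2} = 16$)
$n{\left(P,r \right)} = 9 - 3 P - 3 r$ ($n{\left(P,r \right)} = - 3 \left(\left(P + r\right) - 3\right) = - 3 \left(-3 + P + r\right) = 9 - 3 P - 3 r$)
$O = - \frac{27}{11}$ ($O = 20 \left(- \frac{1}{22}\right) + \frac{17}{-11} = - \frac{10}{11} + 17 \left(- \frac{1}{11}\right) = - \frac{10}{11} - \frac{17}{11} = - \frac{27}{11} \approx -2.4545$)
$- 48 \left(O + n{\left(-1,t \right)}\right) = - 48 \left(- \frac{27}{11} - 36\right) = \left(-48\right) \left(- \frac{423}{11}\right) = \frac{20304}{11}$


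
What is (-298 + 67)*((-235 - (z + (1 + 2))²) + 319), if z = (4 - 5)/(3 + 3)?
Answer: -210595/12 ≈ -17550.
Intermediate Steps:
z = -⅙ (z = -1/6 = -1*⅙ = -⅙ ≈ -0.16667)
(-298 + 67)*((-235 - (z + (1 + 2))²) + 319) = (-298 + 67)*((-235 - (-⅙ + (1 + 2))²) + 319) = -231*((-235 - (-⅙ + 3)²) + 319) = -231*((-235 - (17/6)²) + 319) = -231*((-235 - 1*289/36) + 319) = -231*((-235 - 289/36) + 319) = -231*(-8749/36 + 319) = -231*2735/36 = -210595/12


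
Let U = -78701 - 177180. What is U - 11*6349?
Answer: -325720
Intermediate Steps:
U = -255881
U - 11*6349 = -255881 - 11*6349 = -255881 - 1*69839 = -255881 - 69839 = -325720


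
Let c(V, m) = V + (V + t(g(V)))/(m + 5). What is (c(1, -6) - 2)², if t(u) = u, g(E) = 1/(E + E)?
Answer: 25/4 ≈ 6.2500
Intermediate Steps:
g(E) = 1/(2*E)
c(V, m) = V + (V + 1/(2*V))/(5 + m) (c(V, m) = V + (V + 1/(2*V))/(m + 5) = V + (V + 1/(2*V))/(5 + m))
(c(1, -6) - 2)² = ((½)*(1 + 2*1²*(6 - 6))/(1*(5 - 6)) - 2)² = ((½)*1*(1 + 2*1*0)/(-1) - 2)² = ((½)*1*(-1)*(1 + 0) - 2)² = ((½)*1*(-1)*1 - 2)² = (-½ - 2)² = (-5/2)² = 25/4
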